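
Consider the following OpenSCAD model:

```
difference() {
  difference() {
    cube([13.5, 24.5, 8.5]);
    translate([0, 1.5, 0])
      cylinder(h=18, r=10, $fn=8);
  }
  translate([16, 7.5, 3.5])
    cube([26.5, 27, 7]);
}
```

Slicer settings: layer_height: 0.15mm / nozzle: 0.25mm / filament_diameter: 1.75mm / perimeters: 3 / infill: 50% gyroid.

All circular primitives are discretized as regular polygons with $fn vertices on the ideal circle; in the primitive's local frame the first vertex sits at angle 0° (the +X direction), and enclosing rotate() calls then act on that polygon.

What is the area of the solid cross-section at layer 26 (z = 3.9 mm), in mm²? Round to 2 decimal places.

At z = 3.9 mm: the cube is present — its section is the full 13.5×24.5 rectangle (area 330.75 mm²); the r=10 cylinder at (0, 1.5) contributes a regular 8-gon of circumradius 10 (area = (8/2)·10.000²·sin(360°/8) = 282.84 mm²); Subtracting the remaining from the first: starting from the 13.5×24.5 cube (330.75 mm²), the r=10 cylinder at (0, 1.5) partially overlaps it — only the 85.24 mm² overlap (of its 282.84 mm²) is removed, clipping the outline — area = 245.51 mm²; the 26.5×27 cube at (16, 7.5) contributes its full rectangle (area 715.50 mm²); Taking the first minus the rest: starting from that combined region (245.51 mm²), the 26.5×27 cube at (16, 7.5) misses the remaining region (no effect) — area = 245.51 mm². Overall, the cross-section is a single solid region. Net area = 245.51 mm².

245.51 mm²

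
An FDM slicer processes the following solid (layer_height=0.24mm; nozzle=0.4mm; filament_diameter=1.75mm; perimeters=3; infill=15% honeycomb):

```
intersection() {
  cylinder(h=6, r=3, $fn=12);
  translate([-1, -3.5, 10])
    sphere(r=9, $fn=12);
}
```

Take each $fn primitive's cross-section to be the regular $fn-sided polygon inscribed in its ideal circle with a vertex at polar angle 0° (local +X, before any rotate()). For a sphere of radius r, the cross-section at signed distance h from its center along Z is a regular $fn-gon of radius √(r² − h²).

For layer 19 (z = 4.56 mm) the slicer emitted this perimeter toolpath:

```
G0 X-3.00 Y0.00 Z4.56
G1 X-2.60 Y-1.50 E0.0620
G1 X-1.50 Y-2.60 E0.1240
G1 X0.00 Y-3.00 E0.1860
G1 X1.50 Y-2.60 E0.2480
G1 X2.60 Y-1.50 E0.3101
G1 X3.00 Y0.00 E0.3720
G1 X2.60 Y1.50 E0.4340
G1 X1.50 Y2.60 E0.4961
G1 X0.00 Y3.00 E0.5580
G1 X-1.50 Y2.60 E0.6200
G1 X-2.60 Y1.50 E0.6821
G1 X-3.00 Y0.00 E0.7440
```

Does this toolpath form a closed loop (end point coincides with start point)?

yes

Start point (G0): (-3.00, 0.00). End point (last G1): the path returns to the start — closed.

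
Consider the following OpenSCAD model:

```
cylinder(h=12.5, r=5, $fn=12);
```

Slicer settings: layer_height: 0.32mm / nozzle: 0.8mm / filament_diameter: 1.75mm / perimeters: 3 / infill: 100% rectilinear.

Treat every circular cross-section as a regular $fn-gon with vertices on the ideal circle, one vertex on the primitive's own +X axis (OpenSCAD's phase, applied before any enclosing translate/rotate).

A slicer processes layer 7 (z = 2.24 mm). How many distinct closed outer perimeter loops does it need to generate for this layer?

1

At z = 2.24 mm: the r=5 cylinder gives a regular 12-gon of circumradius 5 (constant along its height). The result has 1 disconnected region.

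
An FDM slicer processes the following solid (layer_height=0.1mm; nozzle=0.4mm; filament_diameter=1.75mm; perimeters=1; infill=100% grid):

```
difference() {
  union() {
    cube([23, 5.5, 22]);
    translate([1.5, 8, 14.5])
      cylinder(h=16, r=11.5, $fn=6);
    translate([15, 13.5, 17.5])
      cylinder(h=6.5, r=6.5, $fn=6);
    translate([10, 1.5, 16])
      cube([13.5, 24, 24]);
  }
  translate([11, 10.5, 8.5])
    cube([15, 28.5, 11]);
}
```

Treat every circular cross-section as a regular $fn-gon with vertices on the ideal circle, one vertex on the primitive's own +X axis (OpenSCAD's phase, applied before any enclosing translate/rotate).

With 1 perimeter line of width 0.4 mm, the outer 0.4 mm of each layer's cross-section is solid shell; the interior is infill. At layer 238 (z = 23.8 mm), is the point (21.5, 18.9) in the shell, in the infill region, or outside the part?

infill

At z = 23.8 mm: the cube does not reach this height (z outside [0, 22]); the cylinder at (1.5, 8): section is a regular 6-gon, circumradius r=11.5; the r=6.5 cylinder at (15, 13.5) contributes a regular 6-gon of circumradius 6.5; the 13.5×24 cube at (10, 1.5) contributes its full rectangle; Taking the union: the regions partially overlap (shared area 124.14 mm²), so overlapping operands fuse into one piece — 1 connected region; the cube at (11, 10.5) is not intersected at this z (z outside [8.5, 19.5]); Subtracting the remaining from the first: none of the subtracted shapes is present at this height, so the result so far is unchanged — 1 connected region. Overall, the cross-section is a single solid region. The nearest boundary edge runs (23.50, 25.50)→(23.50, 1.50); distance from the point to it = 2.00 mm. The point is inside the cross-section and 2.00 mm from the nearest boundary — more than the 0.4 mm shell width (1 × 0.4), so it's in the infill interior.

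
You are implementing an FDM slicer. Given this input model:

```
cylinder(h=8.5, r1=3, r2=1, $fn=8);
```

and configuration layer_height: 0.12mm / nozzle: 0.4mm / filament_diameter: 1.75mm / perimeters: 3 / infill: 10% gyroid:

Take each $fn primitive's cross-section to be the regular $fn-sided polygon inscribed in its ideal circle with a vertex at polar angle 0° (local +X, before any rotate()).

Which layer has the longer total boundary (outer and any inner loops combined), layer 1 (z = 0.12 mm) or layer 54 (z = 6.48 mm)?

Layer 1 (z = 0.12): the cone: at t=0.014 of its height the radius interpolates to r₁+(r₂−r₁)t = 2.972, giving a regular 8-gon of that circumradius (perimeter = 2·8·2.972·sin(180°/8) = 18.20 mm). So its perimeter = 18.20 mm. Layer 54 (z = 6.48): the cone contributes a regular 8-gon of circumradius 1.475 (interpolated between r1=3 and r2=1 at t=0.762) (perimeter = 2·8·1.475·sin(180°/8) = 9.03 mm). So its perimeter = 9.03 mm. Layer 1 is larger (18.20 vs 9.03 mm).

layer 1 (z = 0.12 mm)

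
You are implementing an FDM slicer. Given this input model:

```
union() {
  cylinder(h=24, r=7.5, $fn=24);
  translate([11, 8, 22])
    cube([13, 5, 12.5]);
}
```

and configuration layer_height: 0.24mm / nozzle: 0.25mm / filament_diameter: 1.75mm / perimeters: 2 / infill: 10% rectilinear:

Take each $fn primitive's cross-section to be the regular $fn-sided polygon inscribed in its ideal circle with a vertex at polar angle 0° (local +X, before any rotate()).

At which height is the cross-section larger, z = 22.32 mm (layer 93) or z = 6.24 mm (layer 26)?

layer 93 (z = 22.32 mm)

Layer 93 (z = 22.32): the r=7.5 cylinder gives a regular 24-gon of circumradius 7.5 (constant along its height) (area = (24/2)·7.500²·sin(360°/24) = 174.70 mm²); the cube at (11, 8) (footprint 13×5) is included at this height (area 65.00 mm²); Merging all regions: the 2 present regions are separate (no shared area or edge), so areas and boundary lengths simply add and each stays a separate island — area = 239.70 mm². So its area = 239.70 mm². Layer 26 (z = 6.24): the r=7.5 cylinder gives a regular 24-gon of circumradius 7.5 (constant along its height) (area = (24/2)·7.500²·sin(360°/24) = 174.70 mm²); the cube at (11, 8) is not intersected at this z (z outside [22, 34.5]); Combining (union): only the r=7.5 cylinder is present, so the union is just that shape — area = 174.70 mm². So its area = 174.70 mm². Layer 93 is larger (239.70 vs 174.70 mm²).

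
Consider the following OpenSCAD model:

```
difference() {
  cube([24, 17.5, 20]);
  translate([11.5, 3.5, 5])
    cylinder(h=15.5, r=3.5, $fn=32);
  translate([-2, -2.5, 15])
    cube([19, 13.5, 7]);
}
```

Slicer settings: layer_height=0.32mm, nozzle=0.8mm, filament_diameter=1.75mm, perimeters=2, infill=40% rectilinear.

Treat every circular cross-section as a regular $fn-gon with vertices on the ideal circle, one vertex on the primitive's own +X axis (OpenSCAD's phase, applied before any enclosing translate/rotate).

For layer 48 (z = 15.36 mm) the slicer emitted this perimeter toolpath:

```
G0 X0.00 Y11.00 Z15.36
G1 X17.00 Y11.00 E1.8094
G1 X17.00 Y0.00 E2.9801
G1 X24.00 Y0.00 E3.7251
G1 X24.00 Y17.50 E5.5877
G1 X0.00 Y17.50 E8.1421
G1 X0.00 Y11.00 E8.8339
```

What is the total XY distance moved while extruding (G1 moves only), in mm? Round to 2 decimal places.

83.00 mm

Sum the Euclidean lengths of each G1 segment: total = 83.00 mm.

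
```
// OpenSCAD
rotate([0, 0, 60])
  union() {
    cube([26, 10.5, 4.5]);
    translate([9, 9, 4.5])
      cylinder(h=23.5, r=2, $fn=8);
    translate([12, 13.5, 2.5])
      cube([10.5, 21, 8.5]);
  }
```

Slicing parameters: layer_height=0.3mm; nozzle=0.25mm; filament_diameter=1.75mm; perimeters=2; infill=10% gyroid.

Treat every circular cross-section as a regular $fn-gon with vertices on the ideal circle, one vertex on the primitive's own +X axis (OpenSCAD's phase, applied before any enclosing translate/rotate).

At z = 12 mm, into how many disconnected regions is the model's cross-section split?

At z = 12 mm: the cube is absent (z outside [0, 4.5]); the r=2 cylinder at (9, 9) gives a regular 8-gon of circumradius 2 (constant along its height); the cube at (12, 13.5) is not intersected at this z (z outside [2.5, 11]); Merging all regions: only the r=2 cylinder at (9, 9) is present, so the union is just that shape — 1 connected region; (whole slice rotated 60° about Z — lengths, areas and connectivity unchanged). The result has 1 disconnected region.

1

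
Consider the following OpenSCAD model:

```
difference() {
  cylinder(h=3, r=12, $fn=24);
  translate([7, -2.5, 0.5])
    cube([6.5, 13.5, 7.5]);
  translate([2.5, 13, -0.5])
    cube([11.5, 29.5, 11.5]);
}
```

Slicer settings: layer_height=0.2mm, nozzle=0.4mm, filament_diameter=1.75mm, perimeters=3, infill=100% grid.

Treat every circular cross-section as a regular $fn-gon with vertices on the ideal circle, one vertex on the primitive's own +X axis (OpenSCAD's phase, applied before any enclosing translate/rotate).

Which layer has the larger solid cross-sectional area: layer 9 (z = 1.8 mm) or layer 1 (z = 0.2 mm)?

Layer 9 (z = 1.8): the r=12 cylinder contributes a regular 24-gon of circumradius 12 (area = (24/2)·12.000²·sin(360°/24) = 447.24 mm²); the 6.5×13.5 cube at (7, -2.5) contributes its full rectangle (area 87.75 mm²); the cube at (2.5, 13) (footprint 11.5×29.5) is included at this height (area 339.25 mm²); Subtracting the remaining from the first: starting from the r=12 cylinder (447.24 mm²), the 6.5×13.5 cube at (7, -2.5) partially overlaps it — only the 45.44 mm² overlap (of its 87.75 mm²) is removed, clipping the outline; the 11.5×29.5 cube at (2.5, 13) misses the remaining region (no effect) — area = 401.80 mm². So its area = 401.80 mm². Layer 1 (z = 0.2): the cylinder: section is a regular 24-gon, circumradius r=12 (area = (24/2)·12.000²·sin(360°/24) = 447.24 mm²); the cube at (7, -2.5) does not reach this height (z outside [0.5, 8]); the cube at (2.5, 13) is present — its section is the full 11.5×29.5 rectangle (area 339.25 mm²); Subtracting the remaining from the first: starting from the r=12 cylinder (447.24 mm²), the 11.5×29.5 cube at (2.5, 13) misses the remaining region (no effect) — area = 447.24 mm². So its area = 447.24 mm². Layer 1 is larger (447.24 vs 401.80 mm²).

layer 1 (z = 0.2 mm)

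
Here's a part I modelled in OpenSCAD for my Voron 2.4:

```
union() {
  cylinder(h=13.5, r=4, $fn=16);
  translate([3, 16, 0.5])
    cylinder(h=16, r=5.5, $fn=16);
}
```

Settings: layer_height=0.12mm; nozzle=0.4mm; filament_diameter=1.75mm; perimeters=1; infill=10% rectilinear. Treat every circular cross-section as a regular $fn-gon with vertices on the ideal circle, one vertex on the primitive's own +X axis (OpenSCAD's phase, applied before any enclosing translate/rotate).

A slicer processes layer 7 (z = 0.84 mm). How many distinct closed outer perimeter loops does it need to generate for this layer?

At z = 0.84 mm: the cylinder: section is a regular 16-gon, circumradius r=4; the cylinder at (3, 16): section is a regular 16-gon, circumradius r=5.5; Taking the union: the 2 present regions are separate (no shared area or edge), so areas and boundary lengths simply add and each stays a separate island — 2 connected regions. The result has 2 disconnected regions.

2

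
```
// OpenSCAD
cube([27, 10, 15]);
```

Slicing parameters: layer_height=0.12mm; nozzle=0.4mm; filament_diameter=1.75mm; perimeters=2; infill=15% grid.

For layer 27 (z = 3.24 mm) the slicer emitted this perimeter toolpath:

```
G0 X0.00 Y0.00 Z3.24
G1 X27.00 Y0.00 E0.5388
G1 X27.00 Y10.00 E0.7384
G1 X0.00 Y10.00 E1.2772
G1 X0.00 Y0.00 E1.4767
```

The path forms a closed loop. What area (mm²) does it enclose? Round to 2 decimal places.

270.00 mm²

Apply the shoelace formula to the sequence of (X, Y) vertices; enclosed area = 270.00 mm².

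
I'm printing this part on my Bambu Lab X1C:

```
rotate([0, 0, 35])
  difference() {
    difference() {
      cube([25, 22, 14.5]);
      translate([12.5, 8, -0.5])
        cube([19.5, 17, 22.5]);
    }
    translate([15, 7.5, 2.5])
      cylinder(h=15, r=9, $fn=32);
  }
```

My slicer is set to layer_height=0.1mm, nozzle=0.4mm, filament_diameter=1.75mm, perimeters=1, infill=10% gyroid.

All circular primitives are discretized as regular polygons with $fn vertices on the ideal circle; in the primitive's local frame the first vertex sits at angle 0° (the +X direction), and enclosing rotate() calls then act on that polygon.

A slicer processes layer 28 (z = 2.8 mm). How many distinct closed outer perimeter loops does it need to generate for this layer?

At z = 2.8 mm: the cube (footprint 25×22) is included at this height; the cube at (12.5, 8) (footprint 19.5×17) is included at this height; Taking the first minus the rest: starting from the 25×22 cube, the 19.5×17 cube at (12.5, 8) partially overlaps it — only the 175.00 mm² overlap (of its 331.50 mm²) is removed, clipping the outline — 1 connected region; the r=9 cylinder at (15, 7.5) gives a regular 32-gon of circumradius 9 (constant along its height); Subtracting the remaining from the first: starting from that combined region, the r=9 cylinder at (15, 7.5) partially overlaps it — only the 163.41 mm² overlap (of its 252.84 mm²) is removed, clipping the outline — 2 connected regions; (whole slice rotated 35° about Z — lengths, areas and connectivity unchanged). The result has 2 disconnected regions.

2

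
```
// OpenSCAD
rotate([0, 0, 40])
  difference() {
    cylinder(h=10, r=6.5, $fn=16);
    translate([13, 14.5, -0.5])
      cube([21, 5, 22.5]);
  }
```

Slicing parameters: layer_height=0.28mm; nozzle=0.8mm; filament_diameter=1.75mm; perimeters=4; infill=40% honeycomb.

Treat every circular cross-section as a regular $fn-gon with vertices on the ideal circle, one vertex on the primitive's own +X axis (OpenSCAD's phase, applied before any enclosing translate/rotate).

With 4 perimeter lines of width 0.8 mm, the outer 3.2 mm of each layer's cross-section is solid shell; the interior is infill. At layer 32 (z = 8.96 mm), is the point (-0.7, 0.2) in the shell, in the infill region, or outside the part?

infill

At z = 8.96 mm: the r=6.5 cylinder gives a regular 16-gon of circumradius 6.5 (constant along its height); the cube at (13, 14.5) (footprint 21×5) is included at this height; Taking the first minus the rest: starting from the r=6.5 cylinder, the 21×5 cube at (13, 14.5) misses the remaining region (no effect) — 1 connected region; (rotated 40° about Z; rotation is an isometry so areas/perimeters/island counts are preserved). Overall, the cross-section is a single solid region. Undo the 40° rotation: the query point maps to (-0.408, 0.603) in the un-rotated model frame. The nearest boundary edge runs (-4.60, 4.60)→(-2.49, 6.01); distance from the point to it = 5.65 mm. The point is inside the cross-section and 5.65 mm from the nearest boundary — more than the 3.2 mm shell width (4 × 0.8), so it's in the infill interior.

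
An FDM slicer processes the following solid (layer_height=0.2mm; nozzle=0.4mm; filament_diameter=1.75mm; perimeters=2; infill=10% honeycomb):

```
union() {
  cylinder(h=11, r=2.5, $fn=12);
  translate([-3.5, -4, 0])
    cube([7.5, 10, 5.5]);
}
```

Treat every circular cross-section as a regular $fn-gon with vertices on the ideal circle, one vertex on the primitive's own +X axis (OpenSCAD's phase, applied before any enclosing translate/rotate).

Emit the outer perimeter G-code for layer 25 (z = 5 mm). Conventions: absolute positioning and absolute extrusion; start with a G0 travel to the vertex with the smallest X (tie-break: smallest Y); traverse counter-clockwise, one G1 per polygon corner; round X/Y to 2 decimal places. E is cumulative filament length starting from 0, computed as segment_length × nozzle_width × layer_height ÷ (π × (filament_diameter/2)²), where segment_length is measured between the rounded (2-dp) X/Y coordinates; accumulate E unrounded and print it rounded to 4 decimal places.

G0 X-3.50 Y-4.00 Z5.00
G1 X4.00 Y-4.00 E0.2495
G1 X4.00 Y6.00 E0.5821
G1 X-3.50 Y6.00 E0.8315
G1 X-3.50 Y-4.00 E1.1641

At z = 5 mm: the cylinder: section is a regular 12-gon, circumradius r=2.5; the 7.5×10 cube at (-3.5, -4) contributes its full rectangle; Combining (union): the r=2.5 cylinder lies entirely inside the 7.5×10 cube at (-3.5, -4), so the union is just the 7.5×10 cube at (-3.5, -4) — 1 connected region. The outline is a single polygon with 4 vertices. Extrusion per mm of travel: 0.4 × 0.2 / (π × 0.875²) = 0.033260. Accumulating E over each segment gives final E = 1.1641.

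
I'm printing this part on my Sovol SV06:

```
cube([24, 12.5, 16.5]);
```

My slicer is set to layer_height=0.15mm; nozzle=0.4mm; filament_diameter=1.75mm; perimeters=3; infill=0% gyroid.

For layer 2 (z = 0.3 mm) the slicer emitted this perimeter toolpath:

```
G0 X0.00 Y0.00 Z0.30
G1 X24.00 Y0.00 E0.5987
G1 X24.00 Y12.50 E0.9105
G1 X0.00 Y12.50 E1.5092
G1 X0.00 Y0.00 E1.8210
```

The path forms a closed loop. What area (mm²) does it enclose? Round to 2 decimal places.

Apply the shoelace formula to the sequence of (X, Y) vertices; enclosed area = 300.00 mm².

300.00 mm²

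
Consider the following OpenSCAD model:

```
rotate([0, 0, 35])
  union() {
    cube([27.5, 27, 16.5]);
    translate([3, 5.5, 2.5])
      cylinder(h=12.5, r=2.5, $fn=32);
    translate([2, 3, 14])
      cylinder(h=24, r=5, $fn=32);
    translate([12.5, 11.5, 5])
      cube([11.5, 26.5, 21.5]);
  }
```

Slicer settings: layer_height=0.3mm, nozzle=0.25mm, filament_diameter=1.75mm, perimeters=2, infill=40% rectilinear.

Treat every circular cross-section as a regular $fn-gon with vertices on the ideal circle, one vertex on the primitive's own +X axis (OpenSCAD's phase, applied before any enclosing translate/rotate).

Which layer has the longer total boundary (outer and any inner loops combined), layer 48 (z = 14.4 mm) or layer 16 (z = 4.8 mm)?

Layer 48 (z = 14.4): the cube is present — its section is the full 27.5×27 rectangle (perimeter 109.00 mm); the r=2.5 cylinder at (3, 5.5) contributes a regular 32-gon of circumradius 2.5 (perimeter = 2·32·2.500·sin(180°/32) = 15.68 mm); the r=5 cylinder at (2, 3) contributes a regular 32-gon of circumradius 5 (perimeter = 2·32·5.000·sin(180°/32) = 31.37 mm); the cube at (12.5, 11.5) is present — its section is the full 11.5×26.5 rectangle (perimeter 76.00 mm); Taking the union: the regions partially overlap (shared area 246.96 mm²), so the edge portions inside another operand are dropped and the merged outline is re-measured after clipping — boundary = 135.69 mm; (rotated 35° about Z; rotation is an isometry so areas/perimeters/island counts are preserved). So its perimeter = 135.69 mm. Layer 16 (z = 4.8): the 27.5×27 cube contributes its full rectangle (perimeter 109.00 mm); the cylinder at (3, 5.5): section is a regular 32-gon, circumradius r=2.5 (perimeter = 2·32·2.500·sin(180°/32) = 15.68 mm); the cylinder at (2, 3) is absent (z outside [14, 38]); the cube at (12.5, 11.5) is absent (z outside [5, 26.5]); Merging all regions: the r=2.5 cylinder at (3, 5.5) lies entirely inside the 27.5×27 cube, so the union is just the 27.5×27 cube — boundary = 109.00 mm; (rotated 35° about Z; rotation is an isometry so areas/perimeters/island counts are preserved). So its perimeter = 109.00 mm. Layer 48 is larger (135.69 vs 109.00 mm).

layer 48 (z = 14.4 mm)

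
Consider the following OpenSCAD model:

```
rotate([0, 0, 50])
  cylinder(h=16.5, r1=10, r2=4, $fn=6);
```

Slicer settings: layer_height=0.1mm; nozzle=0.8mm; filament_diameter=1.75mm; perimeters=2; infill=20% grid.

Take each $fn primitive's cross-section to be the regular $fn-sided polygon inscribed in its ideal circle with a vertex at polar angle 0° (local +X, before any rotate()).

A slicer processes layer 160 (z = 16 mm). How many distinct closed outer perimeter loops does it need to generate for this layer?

At z = 16 mm: the cone: at t=0.970 of its height the radius interpolates to r₁+(r₂−r₁)t = 4.182, giving a regular 6-gon of that circumradius; (whole slice rotated 50° about Z — lengths, areas and connectivity unchanged). The result has 1 disconnected region.

1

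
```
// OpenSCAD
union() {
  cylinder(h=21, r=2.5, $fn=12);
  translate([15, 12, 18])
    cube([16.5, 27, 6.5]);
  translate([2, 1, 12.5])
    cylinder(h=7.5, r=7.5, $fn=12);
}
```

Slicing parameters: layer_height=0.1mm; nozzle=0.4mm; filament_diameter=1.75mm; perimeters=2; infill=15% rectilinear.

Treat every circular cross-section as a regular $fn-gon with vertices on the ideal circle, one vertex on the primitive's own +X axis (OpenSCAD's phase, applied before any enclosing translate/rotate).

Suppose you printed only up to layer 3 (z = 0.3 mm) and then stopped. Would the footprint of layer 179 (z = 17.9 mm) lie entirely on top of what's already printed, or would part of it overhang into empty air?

Compare the two slices. At z = 0.3: the r=2.5 cylinder gives a regular 12-gon of circumradius 2.5 (constant along its height) (area = (12/2)·2.500²·sin(360°/12) = 18.75 mm²); the cube at (15, 12) is not intersected at this z (z outside [18, 24.5]); the cylinder at (2, 1) is not intersected at this z (z outside [12.5, 20]); Taking the union: only the r=2.5 cylinder is present, so the union is just that shape — area = 18.75 mm². At z = 17.9: the r=2.5 cylinder contributes a regular 12-gon of circumradius 2.5 (area = (12/2)·2.500²·sin(360°/12) = 18.75 mm²); the cube at (15, 12) is not intersected at this z (z outside [18, 24.5]); the cylinder at (2, 1): section is a regular 12-gon, circumradius r=7.5 (area = (12/2)·7.500²·sin(360°/12) = 168.75 mm²); Combining (union): the r=2.5 cylinder lies entirely inside the r=7.5 cylinder at (2, 1), so the union is just the r=7.5 cylinder at (2, 1) — area = 168.75 mm². Checking containment: at z = 17.9 the cross-section extends beyond the z = 0.3 cross-section by about 150.00 mm².

part overhangs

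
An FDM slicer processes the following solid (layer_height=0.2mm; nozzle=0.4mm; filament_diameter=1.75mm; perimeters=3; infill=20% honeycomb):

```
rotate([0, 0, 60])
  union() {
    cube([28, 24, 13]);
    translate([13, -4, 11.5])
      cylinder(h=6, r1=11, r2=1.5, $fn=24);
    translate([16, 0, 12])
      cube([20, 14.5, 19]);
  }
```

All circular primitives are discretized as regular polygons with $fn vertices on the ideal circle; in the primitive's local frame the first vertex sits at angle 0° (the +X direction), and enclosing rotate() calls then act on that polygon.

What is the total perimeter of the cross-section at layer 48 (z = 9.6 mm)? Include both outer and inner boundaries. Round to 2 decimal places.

104.00 mm

At z = 9.6 mm: the cube (footprint 28×24) is included at this height (perimeter 104.00 mm); the cone at (13, -4) is not intersected at this z (z outside [11.5, 17.5]); the cube at (16, 0) is not intersected at this z (z outside [12, 31]); Taking the union: only the 28×24 cube is present, so the union is just that shape — boundary = 104.00 mm; (rotated 60° about Z; rotation is an isometry so areas/perimeters/island counts are preserved). Overall, the cross-section is a single solid region. Total boundary length (outer) = 104.00 mm.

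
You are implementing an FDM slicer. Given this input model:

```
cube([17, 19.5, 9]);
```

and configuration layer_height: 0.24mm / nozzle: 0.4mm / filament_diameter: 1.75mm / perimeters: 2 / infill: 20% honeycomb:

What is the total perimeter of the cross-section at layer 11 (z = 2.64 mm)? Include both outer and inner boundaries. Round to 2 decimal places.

73.00 mm

At z = 2.64 mm: the 17×19.5 cube contributes its full rectangle (perimeter 73.00 mm). Overall, the cross-section is a single solid region. Total boundary length (outer) = 73.00 mm.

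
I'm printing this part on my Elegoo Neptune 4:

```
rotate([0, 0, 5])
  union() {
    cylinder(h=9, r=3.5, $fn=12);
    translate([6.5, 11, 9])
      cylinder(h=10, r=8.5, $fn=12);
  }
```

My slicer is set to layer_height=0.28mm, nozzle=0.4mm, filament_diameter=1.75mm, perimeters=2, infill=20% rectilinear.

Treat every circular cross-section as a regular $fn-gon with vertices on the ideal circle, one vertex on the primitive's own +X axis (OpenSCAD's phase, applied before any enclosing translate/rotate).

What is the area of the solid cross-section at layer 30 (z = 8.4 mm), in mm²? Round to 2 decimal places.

At z = 8.4 mm: the r=3.5 cylinder gives a regular 12-gon of circumradius 3.5 (constant along its height) (area = (12/2)·3.500²·sin(360°/12) = 36.75 mm²); the cylinder at (6.5, 11) is absent (z outside [9, 19]); Merging all regions: only the r=3.5 cylinder is present, so the union is just that shape — area = 36.75 mm²; (whole slice rotated 5° about Z — lengths, areas and connectivity unchanged). Overall, the cross-section is a single solid region. Net area = 36.75 mm².

36.75 mm²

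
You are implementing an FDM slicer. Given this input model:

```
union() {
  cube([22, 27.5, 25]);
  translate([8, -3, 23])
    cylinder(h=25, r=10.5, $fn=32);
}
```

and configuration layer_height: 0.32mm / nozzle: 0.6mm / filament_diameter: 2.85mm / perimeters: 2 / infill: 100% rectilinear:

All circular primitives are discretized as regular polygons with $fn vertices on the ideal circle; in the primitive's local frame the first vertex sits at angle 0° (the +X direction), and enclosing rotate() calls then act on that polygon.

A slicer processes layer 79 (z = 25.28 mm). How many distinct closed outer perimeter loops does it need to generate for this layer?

1

At z = 25.28 mm: the cube is not intersected at this z (z outside [0, 25]); the r=10.5 cylinder at (8, -3) contributes a regular 32-gon of circumradius 10.5; Combining (union): only the r=10.5 cylinder at (8, -3) is present, so the union is just that shape — 1 connected region. The result has 1 disconnected region.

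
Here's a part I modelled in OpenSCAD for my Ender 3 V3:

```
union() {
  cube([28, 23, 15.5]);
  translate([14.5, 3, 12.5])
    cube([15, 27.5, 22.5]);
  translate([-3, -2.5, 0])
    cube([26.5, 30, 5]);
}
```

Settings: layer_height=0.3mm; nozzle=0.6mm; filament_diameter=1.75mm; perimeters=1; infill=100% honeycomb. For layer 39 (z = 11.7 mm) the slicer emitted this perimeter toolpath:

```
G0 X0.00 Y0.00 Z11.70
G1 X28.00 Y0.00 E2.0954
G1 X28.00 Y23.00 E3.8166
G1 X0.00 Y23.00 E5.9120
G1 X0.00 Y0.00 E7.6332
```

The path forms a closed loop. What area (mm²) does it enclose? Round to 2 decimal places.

Apply the shoelace formula to the sequence of (X, Y) vertices; enclosed area = 644.00 mm².

644.00 mm²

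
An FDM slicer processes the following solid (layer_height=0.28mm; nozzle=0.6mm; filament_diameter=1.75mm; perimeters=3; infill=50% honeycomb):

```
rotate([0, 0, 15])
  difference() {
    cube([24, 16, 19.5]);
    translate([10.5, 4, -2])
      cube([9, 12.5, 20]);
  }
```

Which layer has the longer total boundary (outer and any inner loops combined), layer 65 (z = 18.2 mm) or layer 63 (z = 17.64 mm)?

layer 63 (z = 17.64 mm)

Layer 65 (z = 18.2): the cube (footprint 24×16) is included at this height (perimeter 80.00 mm); the cube at (10.5, 4) does not reach this height (z outside [-2, 18]); After the difference (first − rest): none of the subtracted shapes is present at this height, so the 24×16 cube is unchanged — boundary = 80.00 mm; (whole slice rotated 15° about Z — lengths, areas and connectivity unchanged). So its perimeter = 80.00 mm. Layer 63 (z = 17.64): the cube is present — its section is the full 24×16 rectangle (perimeter 80.00 mm); the cube at (10.5, 4) is present — its section is the full 9×12.5 rectangle (perimeter 43.00 mm); Subtracting the remaining from the first: starting from the 24×16 cube, the 9×12.5 cube at (10.5, 4) partially overlaps it — only the 108.00 mm² overlap (of its 112.50 mm²) is removed, clipping the outline — boundary = 104.00 mm; (whole slice rotated 15° about Z — lengths, areas and connectivity unchanged). So its perimeter = 104.00 mm. Layer 63 is larger (104.00 vs 80.00 mm).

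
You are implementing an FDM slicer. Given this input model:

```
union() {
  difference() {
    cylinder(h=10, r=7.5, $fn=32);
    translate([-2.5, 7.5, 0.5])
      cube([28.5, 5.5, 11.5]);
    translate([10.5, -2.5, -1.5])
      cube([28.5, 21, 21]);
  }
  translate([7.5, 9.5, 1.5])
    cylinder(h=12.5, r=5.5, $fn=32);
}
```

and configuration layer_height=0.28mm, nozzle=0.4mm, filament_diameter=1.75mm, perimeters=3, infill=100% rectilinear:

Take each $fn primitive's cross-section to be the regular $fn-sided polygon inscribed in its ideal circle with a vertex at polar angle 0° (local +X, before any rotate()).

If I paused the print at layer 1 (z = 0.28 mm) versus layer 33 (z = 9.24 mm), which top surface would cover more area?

Layer 1 (z = 0.28): the cylinder: section is a regular 32-gon, circumradius r=7.5 (area = (32/2)·7.500²·sin(360°/32) = 175.58 mm²); the cube at (-2.5, 7.5) is absent (z outside [0.5, 12]); the cube at (10.5, -2.5) (footprint 28.5×21) is included at this height (area 598.50 mm²); Taking the first minus the rest: starting from the r=7.5 cylinder (175.58 mm²), the 28.5×21 cube at (10.5, -2.5) misses the remaining region (no effect) — area = 175.58 mm²; the cylinder at (7.5, 9.5) does not reach this height (z outside [1.5, 14]); Combining (union): only that combined region is present, so the union is just that shape — area = 175.58 mm². So its area = 175.58 mm². Layer 33 (z = 9.24): the cylinder: section is a regular 32-gon, circumradius r=7.5 (area = (32/2)·7.500²·sin(360°/32) = 175.58 mm²); the cube at (-2.5, 7.5) (footprint 28.5×5.5) is included at this height (area 156.75 mm²); the cube at (10.5, -2.5) is present — its section is the full 28.5×21 rectangle (area 598.50 mm²); After the difference (first − rest): starting from the r=7.5 cylinder (175.58 mm²), the 28.5×5.5 cube at (-2.5, 7.5) misses the remaining region (no effect); the 28.5×21 cube at (10.5, -2.5) misses the remaining region (no effect) — area = 175.58 mm²; the r=5.5 cylinder at (7.5, 9.5) gives a regular 32-gon of circumradius 5.5 (constant along its height) (area = (32/2)·5.500²·sin(360°/32) = 94.42 mm²); Taking the union: the regions partially overlap — summed areas 270.01 mm² minus the doubly-counted overlap 2.62 mm² gives 267.38 mm² — area = 267.38 mm². So its area = 267.38 mm². Layer 33 is larger (267.38 vs 175.58 mm²).

layer 33 (z = 9.24 mm)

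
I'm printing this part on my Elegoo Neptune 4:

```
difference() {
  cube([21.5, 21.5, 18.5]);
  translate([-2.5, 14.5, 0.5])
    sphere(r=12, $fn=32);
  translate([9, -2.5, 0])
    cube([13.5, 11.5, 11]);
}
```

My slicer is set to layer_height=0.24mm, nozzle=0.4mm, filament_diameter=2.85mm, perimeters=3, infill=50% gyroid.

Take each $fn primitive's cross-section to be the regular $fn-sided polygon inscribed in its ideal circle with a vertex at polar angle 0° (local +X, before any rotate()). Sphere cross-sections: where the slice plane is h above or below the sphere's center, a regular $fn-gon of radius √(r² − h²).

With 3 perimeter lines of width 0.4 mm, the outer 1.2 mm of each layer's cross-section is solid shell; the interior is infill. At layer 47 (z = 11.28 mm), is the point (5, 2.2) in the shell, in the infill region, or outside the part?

At z = 11.28 mm: the cube is present — its section is the full 21.5×21.5 rectangle; the r=12 sphere at (-2.5, 14.5) slices to a regular 32-gon of circumradius 5.272 (√(r²−h²) with h=10.78 from center); the cube at (9, -2.5) is absent (z outside [0, 11]); Subtracting the remaining from the first: starting from the 21.5×21.5 cube, the r=12 sphere at (-2.5, 14.5) partially overlaps it — only the 18.13 mm² overlap (of its 86.75 mm²) is removed, clipping the outline — 1 connected region. Overall, the cross-section is a single solid region. The nearest boundary edge runs (21.50, 0.00)→(0.00, 0.00); distance from the point to it = 2.20 mm. The point is inside the cross-section and 2.20 mm from the nearest boundary — more than the 1.2 mm shell width (3 × 0.4), so it's in the infill interior.

infill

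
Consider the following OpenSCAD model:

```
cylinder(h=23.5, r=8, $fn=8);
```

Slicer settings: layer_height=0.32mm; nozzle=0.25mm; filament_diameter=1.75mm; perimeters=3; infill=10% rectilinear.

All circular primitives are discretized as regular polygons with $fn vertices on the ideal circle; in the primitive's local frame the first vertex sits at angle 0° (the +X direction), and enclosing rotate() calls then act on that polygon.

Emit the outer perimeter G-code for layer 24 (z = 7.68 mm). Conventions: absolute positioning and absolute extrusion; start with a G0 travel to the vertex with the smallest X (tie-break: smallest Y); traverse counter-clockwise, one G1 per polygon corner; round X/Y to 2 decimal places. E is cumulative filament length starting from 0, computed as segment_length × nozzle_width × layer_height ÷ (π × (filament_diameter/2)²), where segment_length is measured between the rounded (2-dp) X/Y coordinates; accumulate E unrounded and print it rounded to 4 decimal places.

G0 X-8.00 Y0.00 Z7.68
G1 X-5.66 Y-5.66 E0.2037
G1 X0.00 Y-8.00 E0.4074
G1 X5.66 Y-5.66 E0.6111
G1 X8.00 Y0.00 E0.8148
G1 X5.66 Y5.66 E1.0185
G1 X0.00 Y8.00 E1.2222
G1 X-5.66 Y5.66 E1.4259
G1 X-8.00 Y0.00 E1.6297

At z = 7.68 mm: the cylinder: section is a regular 8-gon, circumradius r=8. The outline is a single polygon with 8 vertices. Extrusion per mm of travel: 0.25 × 0.32 / (π × 0.875²) = 0.033260. Accumulating E over each segment gives final E = 1.6297.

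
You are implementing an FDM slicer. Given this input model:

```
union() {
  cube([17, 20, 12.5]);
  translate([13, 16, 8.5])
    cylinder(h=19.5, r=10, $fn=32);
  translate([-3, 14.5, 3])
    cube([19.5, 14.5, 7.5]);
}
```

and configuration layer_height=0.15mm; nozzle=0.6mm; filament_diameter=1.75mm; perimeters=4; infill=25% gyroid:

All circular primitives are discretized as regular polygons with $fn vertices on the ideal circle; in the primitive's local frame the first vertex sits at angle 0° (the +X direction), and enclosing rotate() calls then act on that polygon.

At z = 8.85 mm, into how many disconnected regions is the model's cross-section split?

1

At z = 8.85 mm: the 17×20 cube contributes its full rectangle; the r=10 cylinder at (13, 16) gives a regular 32-gon of circumradius 10 (constant along its height); the cube at (-3, 14.5) (footprint 19.5×14.5) is included at this height; Combining (union): the regions partially overlap (shared area 321.75 mm²), so overlapping operands fuse into one piece — 1 connected region. The result has 1 disconnected region.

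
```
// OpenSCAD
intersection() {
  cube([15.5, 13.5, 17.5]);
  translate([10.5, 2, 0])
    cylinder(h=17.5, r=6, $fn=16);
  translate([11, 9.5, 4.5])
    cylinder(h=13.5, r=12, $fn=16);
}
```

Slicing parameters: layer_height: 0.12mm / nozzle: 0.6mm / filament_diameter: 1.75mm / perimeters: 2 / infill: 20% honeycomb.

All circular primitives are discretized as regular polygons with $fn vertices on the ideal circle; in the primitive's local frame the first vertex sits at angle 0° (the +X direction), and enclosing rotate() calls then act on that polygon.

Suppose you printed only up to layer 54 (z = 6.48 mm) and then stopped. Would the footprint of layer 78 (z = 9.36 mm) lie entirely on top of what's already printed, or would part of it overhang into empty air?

Compare the two slices. At z = 6.48: the cube is present — its section is the full 15.5×13.5 rectangle (area 209.25 mm²); the cylinder at (10.5, 2): section is a regular 16-gon, circumradius r=6 (area = (16/2)·6.000²·sin(360°/16) = 110.21 mm²); the cylinder at (11, 9.5): section is a regular 16-gon, circumradius r=12 (area = (16/2)·12.000²·sin(360°/16) = 440.85 mm²); Taking the intersection: the r=6 cylinder at (10.5, 2) partially overlaps the 15.5×13.5 cube; clipping to the common part keeps 74.72 mm²; the running intersection lies inside the r=12 cylinder at (11, 9.5), so it is kept whole — area = 74.72 mm². At z = 9.36: the cube (footprint 15.5×13.5) is included at this height (area 209.25 mm²); the cylinder at (10.5, 2): section is a regular 16-gon, circumradius r=6 (area = (16/2)·6.000²·sin(360°/16) = 110.21 mm²); the cylinder at (11, 9.5): section is a regular 16-gon, circumradius r=12 (area = (16/2)·12.000²·sin(360°/16) = 440.85 mm²); Keeping only the common overlap: the r=6 cylinder at (10.5, 2) partially overlaps the 15.5×13.5 cube; clipping to the common part keeps 74.72 mm²; the running intersection lies inside the r=12 cylinder at (11, 9.5), so it is kept whole — area = 74.72 mm². Checking containment: the cross-section at z = 9.36 is a subset of the cross-section at z = 6.48.

entirely on top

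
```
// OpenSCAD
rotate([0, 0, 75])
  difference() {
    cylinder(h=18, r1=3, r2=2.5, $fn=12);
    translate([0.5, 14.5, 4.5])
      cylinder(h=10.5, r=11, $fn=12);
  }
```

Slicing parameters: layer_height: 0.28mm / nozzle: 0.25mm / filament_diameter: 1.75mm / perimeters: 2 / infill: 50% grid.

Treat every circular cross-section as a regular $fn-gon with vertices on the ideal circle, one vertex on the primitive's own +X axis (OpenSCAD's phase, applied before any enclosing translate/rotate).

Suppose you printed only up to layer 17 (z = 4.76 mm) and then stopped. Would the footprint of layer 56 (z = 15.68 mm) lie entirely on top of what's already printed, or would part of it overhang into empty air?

Compare the two slices. At z = 4.76: the cone contributes a regular 12-gon of circumradius 2.868 (interpolated between r1=3 and r2=2.5 at t=0.264) (area = (12/2)·2.868²·sin(360°/12) = 24.67 mm²); the cylinder at (0.5, 14.5): section is a regular 12-gon, circumradius r=11 (area = (12/2)·11.000²·sin(360°/12) = 363.00 mm²); Subtracting the remaining from the first: starting from the cone (24.67 mm²), the r=11 cylinder at (0.5, 14.5) misses the remaining region (no effect) — area = 24.67 mm²; (whole slice rotated 75° about Z — lengths, areas and connectivity unchanged). At z = 15.68: the cone contributes a regular 12-gon of circumradius 2.564 (interpolated between r1=3 and r2=2.5 at t=0.871) (area = (12/2)·2.564²·sin(360°/12) = 19.73 mm²); the cylinder at (0.5, 14.5) does not reach this height (z outside [4.5, 15]); Subtracting the remaining from the first: none of the subtracted shapes is present at this height, so the cone is unchanged — area = 19.73 mm²; (whole slice rotated 75° about Z — lengths, areas and connectivity unchanged). Checking containment: the cross-section at z = 15.68 is a subset of the cross-section at z = 4.76.

entirely on top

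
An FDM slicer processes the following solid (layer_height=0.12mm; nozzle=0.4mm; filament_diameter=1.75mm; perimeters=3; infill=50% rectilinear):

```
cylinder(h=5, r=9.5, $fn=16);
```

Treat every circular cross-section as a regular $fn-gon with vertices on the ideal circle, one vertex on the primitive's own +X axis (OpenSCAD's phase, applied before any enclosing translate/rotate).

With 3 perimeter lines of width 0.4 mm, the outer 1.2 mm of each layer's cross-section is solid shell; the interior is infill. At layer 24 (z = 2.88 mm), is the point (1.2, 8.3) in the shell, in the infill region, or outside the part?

At z = 2.88 mm: the r=9.5 cylinder contributes a regular 16-gon of circumradius 9.5. Overall, the cross-section is a single solid region. The nearest boundary edge runs (3.64, 8.78)→(0.00, 9.50); distance from the point to it = 0.94 mm. The point is inside the cross-section, 0.94 mm from the nearest boundary — within the 1.2 mm shell band (3 × 0.4).

shell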